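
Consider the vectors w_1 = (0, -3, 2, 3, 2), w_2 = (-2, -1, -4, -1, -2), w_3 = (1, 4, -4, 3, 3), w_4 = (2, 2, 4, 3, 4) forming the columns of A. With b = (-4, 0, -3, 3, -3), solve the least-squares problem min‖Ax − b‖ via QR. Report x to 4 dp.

x = (-0.4074, 4.7252, -0.9013, 3.1468)

w_1 = (0, -3, 2, 3, 2); ‖w_1‖ = 5.0990, so e_1 = (0.0000, -0.5883, 0.3922, 0.5883, 0.3922).
e_1·w_2 = 0.0000·(-2) + (-0.5883)·(-1) + 0.3922·(-4) + 0.5883·(-1) + 0.3922·(-2) = -2.3534.
u_2 = w_2 + 2.3534·e_1 = (-2.0000, -2.3846, -3.0769, 0.3846, -1.0769).
‖u_2‖ = 4.5234, so e_2 = (-0.4421, -0.5272, -0.6802, 0.0850, -0.2381).
e_1·w_3 = 0.0000·1 + (-0.5883)·4 + 0.3922·(-4) + 0.5883·3 + 0.3922·3 = -0.9806; e_2·w_3 = (-0.4421)·1 + (-0.5272)·4 + (-0.6802)·(-4) + 0.0850·3 + (-0.2381)·3 = -0.2891.
u_3 = w_3 + 0.9806·e_1 + 0.2891·e_2 = (0.8722, 3.2707, -3.8120, 3.6015, 3.3158).
‖u_3‖ = 7.0679, so e_3 = (0.1234, 0.4628, -0.5393, 0.5096, 0.4691).
e_1·w_4 = 0.0000·2 + (-0.5883)·2 + 0.3922·4 + 0.5883·3 + 0.3922·4 = 3.7262; e_2·w_4 = (-0.4421)·2 + (-0.5272)·2 + (-0.6802)·4 + 0.0850·3 + (-0.2381)·4 = -5.3567; e_3·w_4 = 0.1234·2 + 0.4628·2 + (-0.5393)·4 + 0.5096·3 + 0.4691·4 = 2.4201.
u_4 = w_4 − 3.7262·e_1 + 5.3567·e_2 − 2.4201·e_3 = (-0.6671, 0.2485, 0.2000, 0.0300, 0.1278).
‖u_4‖ = 0.7510, so e_4 = (-0.8883, 0.3309, 0.2664, 0.0399, 0.1702).
Qᵀb = (-0.5883, 4.7785, 1.2457, 2.3632).
Back-substitute: x_4 = 2.3632/0.7510 = 3.1468.
x_3 = (1.2457 − 2.4201·3.1468)/7.0679 = -0.9013.
x_2 = (4.7785 + 0.2891·(-0.9013) + 5.3567·3.1468)/4.5234 = 4.7252.
x_1 = (-0.5883 + 2.3534·4.7252 + 0.9806·(-0.9013) − 3.7262·3.1468)/5.0990 = -0.4074.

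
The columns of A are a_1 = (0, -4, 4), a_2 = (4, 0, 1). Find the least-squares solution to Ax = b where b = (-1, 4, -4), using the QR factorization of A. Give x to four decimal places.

x = (-0.9697, -0.2424)

a_1 = (0, -4, 4); ‖a_1‖ = 5.6569, so e_1 = (0.0000, -0.7071, 0.7071).
e_1·a_2 = 0.0000·4 + (-0.7071)·0 + 0.7071·1 = 0.7071.
u_2 = a_2 − 0.7071·e_1 = (4.0000, 0.5000, 0.5000).
‖u_2‖ = 4.0620, so e_2 = (0.9847, 0.1231, 0.1231).
Qᵀb = (-5.6569, -0.9847).
Back-substitute: x_2 = -0.9847/4.0620 = -0.2424.
x_1 = (-5.6569 − 0.7071·(-0.2424))/5.6569 = -0.9697.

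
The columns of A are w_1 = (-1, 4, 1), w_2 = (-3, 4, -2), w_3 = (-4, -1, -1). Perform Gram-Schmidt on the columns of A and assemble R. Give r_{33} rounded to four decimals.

w_1 = (-1, 4, 1); ‖w_1‖ = 4.2426, so q_1 = (-0.2357, 0.9428, 0.2357).
q_1·w_2 = (-0.2357)·(-3) + 0.9428·4 + 0.2357·(-2) = 4.0069.
u_2 = w_2 − 4.0069·q_1 = (-2.0556, 0.2222, -2.9444).
‖u_2‖ = 3.5978, so q_2 = (-0.5713, 0.0618, -0.8184).
q_1·w_3 = (-0.2357)·(-4) + 0.9428·(-1) + 0.2357·(-1) = -0.2357; q_2·w_3 = (-0.5713)·(-4) + 0.0618·(-1) + (-0.8184)·(-1) = 3.0419.
u_3 = w_3 + 0.2357·q_1 − 3.0419·q_2 = (-2.3176, -0.9657, 1.5451).
r_{33} = ‖u_3‖ = 2.9480.

r_{33} = 2.9480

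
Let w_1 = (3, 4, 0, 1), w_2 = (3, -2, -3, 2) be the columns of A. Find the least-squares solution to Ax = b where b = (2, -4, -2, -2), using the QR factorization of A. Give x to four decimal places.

w_1 = (3, 4, 0, 1); ‖w_1‖ = 5.0990, so q_1 = (0.5883, 0.7845, 0.0000, 0.1961).
q_1·w_2 = 0.5883·3 + 0.7845·(-2) + 0.0000·(-3) + 0.1961·2 = 0.5883.
u_2 = w_2 − 0.5883·q_1 = (2.6538, -2.4615, -3.0000, 1.8846).
‖u_2‖ = 5.0650, so q_2 = (0.5240, -0.4860, -0.5923, 0.3721).
Qᵀb = (-2.3534, 3.4323).
Back-substitute: x_2 = 3.4323/5.0650 = 0.6777.
x_1 = (-2.3534 − 0.5883·0.6777)/5.0990 = -0.5397.

x = (-0.5397, 0.6777)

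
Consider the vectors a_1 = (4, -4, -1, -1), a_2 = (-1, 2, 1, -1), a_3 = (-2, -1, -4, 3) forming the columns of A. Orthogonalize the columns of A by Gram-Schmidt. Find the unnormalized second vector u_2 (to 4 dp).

q_1 = a_1/‖a_1‖ = (4, -4, -1, -1)/5.8310 = (0.6860, -0.6860, -0.1715, -0.1715).
r_{12} = q_1·a_2 = -2.0580.
u_2 = a_2 + 2.0580·q_1 = (0.4118, 0.5882, 0.6471, -1.3529).

u_2 = (0.4118, 0.5882, 0.6471, -1.3529)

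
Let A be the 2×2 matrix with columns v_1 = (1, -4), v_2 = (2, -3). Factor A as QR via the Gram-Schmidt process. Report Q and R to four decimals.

v_1 = (1, -4); ‖v_1‖ = 4.1231, so q_1 = (0.2425, -0.9701).
q_1·v_2 = 0.2425·2 + (-0.9701)·(-3) = 3.3955.
u_2 = v_2 − 3.3955·q_1 = (1.1765, 0.2941).
‖u_2‖ = 1.2127, so q_2 = (0.9701, 0.2425).

Q = [[0.2425, 0.9701], [-0.9701, 0.2425]], R = [[4.1231, 3.3955], [0.0000, 1.2127]]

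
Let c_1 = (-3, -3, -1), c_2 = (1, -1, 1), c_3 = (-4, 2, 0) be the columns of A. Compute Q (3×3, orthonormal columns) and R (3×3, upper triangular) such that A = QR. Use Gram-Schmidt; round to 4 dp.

c_1 = (-3, -3, -1); ‖c_1‖ = 4.3589, so q_1 = (-0.6882, -0.6882, -0.2294).
q_1·c_2 = (-0.6882)·1 + (-0.6882)·(-1) + (-0.2294)·1 = -0.2294.
u_2 = c_2 + 0.2294·q_1 = (0.8421, -1.1579, 0.9474).
‖u_2‖ = 1.7168, so q_2 = (0.4905, -0.6745, 0.5518).
q_1·c_3 = (-0.6882)·(-4) + (-0.6882)·2 + (-0.2294)·0 = 1.3765; q_2·c_3 = 0.4905·(-4) + (-0.6745)·2 + 0.5518·0 = -3.3110.
u_3 = c_3 − 1.3765·q_1 + 3.3110·q_2 = (-1.4286, 0.7143, 2.1429).
‖u_3‖ = 2.6726, so q_3 = (-0.5345, 0.2673, 0.8018).

Q = [[-0.6882, 0.4905, -0.5345], [-0.6882, -0.6745, 0.2673], [-0.2294, 0.5518, 0.8018]], R = [[4.3589, -0.2294, 1.3765], [0.0000, 1.7168, -3.3110], [0.0000, 0.0000, 2.6726]]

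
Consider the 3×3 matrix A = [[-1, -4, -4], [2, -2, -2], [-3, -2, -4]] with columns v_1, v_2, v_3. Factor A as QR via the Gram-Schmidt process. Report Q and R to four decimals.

v_1 = (-1, 2, -3); ‖v_1‖ = 3.7417, so q_1 = (-0.2673, 0.5345, -0.8018).
q_1·v_2 = (-0.2673)·(-4) + 0.5345·(-2) + (-0.8018)·(-2) = 1.6036.
u_2 = v_2 − 1.6036·q_1 = (-3.5714, -2.8571, -0.7143).
‖u_2‖ = 4.6291, so q_2 = (-0.7715, -0.6172, -0.1543).
q_1·v_3 = (-0.2673)·(-4) + 0.5345·(-2) + (-0.8018)·(-4) = 3.2071; q_2·v_3 = (-0.7715)·(-4) + (-0.6172)·(-2) + (-0.1543)·(-4) = 4.9377.
u_3 = v_3 − 3.2071·q_1 − 4.9377·q_2 = (0.6667, -0.6667, -0.6667).
‖u_3‖ = 1.1547, so q_3 = (0.5774, -0.5774, -0.5774).

Q = [[-0.2673, -0.7715, 0.5774], [0.5345, -0.6172, -0.5774], [-0.8018, -0.1543, -0.5774]], R = [[3.7417, 1.6036, 3.2071], [0.0000, 4.6291, 4.9377], [0.0000, 0.0000, 1.1547]]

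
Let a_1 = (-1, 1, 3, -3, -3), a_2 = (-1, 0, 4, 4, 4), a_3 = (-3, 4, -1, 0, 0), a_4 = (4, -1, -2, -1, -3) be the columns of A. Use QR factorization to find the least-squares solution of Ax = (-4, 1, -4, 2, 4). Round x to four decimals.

a_1 = (-1, 1, 3, -3, -3); ‖a_1‖ = 5.3852, so q_1 = (-0.1857, 0.1857, 0.5571, -0.5571, -0.5571).
q_1·a_2 = (-0.1857)·(-1) + 0.1857·0 + 0.5571·4 + (-0.5571)·4 + (-0.5571)·4 = -2.0426.
u_2 = a_2 + 2.0426·q_1 = (-1.3793, 0.3793, 5.1379, 2.8621, 2.8621).
‖u_2‖ = 6.6953, so q_2 = (-0.2060, 0.0567, 0.7674, 0.4275, 0.4275).
q_1·a_3 = (-0.1857)·(-3) + 0.1857·4 + 0.5571·(-1) + (-0.5571)·0 + (-0.5571)·0 = 0.7428; q_2·a_3 = (-0.2060)·(-3) + 0.0567·4 + 0.7674·(-1) + 0.4275·0 + 0.4275·0 = 0.0773.
u_3 = a_3 − 0.7428·q_1 − 0.0773·q_2 = (-2.8462, 3.8577, -1.4731, 0.3808, 0.3808).
‖u_3‖ = 5.0440, so q_3 = (-0.5643, 0.7648, -0.2920, 0.0755, 0.0755).
q_1·a_4 = (-0.1857)·4 + 0.1857·(-1) + 0.5571·(-2) + (-0.5571)·(-1) + (-0.5571)·(-3) = 0.1857; q_2·a_4 = (-0.2060)·4 + 0.0567·(-1) + 0.7674·(-2) + 0.4275·(-1) + 0.4275·(-3) = -4.1254; q_3·a_4 = (-0.5643)·4 + 0.7648·(-1) + (-0.2920)·(-2) + 0.0755·(-1) + 0.0755·(-3) = -2.7397.
u_4 = a_4 − 0.1857·q_1 + 4.1254·q_2 + 2.7397·q_3 = (1.6387, 1.2946, 0.2622, 1.0737, -0.9263).
‖u_4‖ = 2.5379, so q_4 = (0.6457, 0.5101, 0.1033, 0.4231, -0.3650).
Qᵀb = (-4.6424, 0.3760, 4.6430, -3.0996).
Back-substitute: x_4 = -3.0996/2.5379 = -1.2213.
x_3 = (4.6430 + 2.7397·(-1.2213))/5.0440 = 0.2571.
x_2 = (0.3760 − 0.0773·0.2571 + 4.1254·(-1.2213))/6.6953 = -0.6994.
x_1 = (-4.6424 + 2.0426·(-0.6994) − 0.7428·0.2571 − 0.1857·(-1.2213))/5.3852 = -1.1207.

x = (-1.1207, -0.6994, 0.2571, -1.2213)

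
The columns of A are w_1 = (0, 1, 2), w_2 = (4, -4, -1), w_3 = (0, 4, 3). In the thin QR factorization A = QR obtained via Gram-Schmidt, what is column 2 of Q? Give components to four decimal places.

w_1 = (0, 1, 2); ‖w_1‖ = 2.2361, so q_1 = (0.0000, 0.4472, 0.8944).
q_1·w_2 = 0.0000·4 + 0.4472·(-4) + 0.8944·(-1) = -2.6833.
u_2 = w_2 + 2.6833·q_1 = (4.0000, -2.8000, 1.4000).
‖u_2‖ = 5.0794, so q_2 = (0.7875, -0.5512, 0.2756).

q_2 = (0.7875, -0.5512, 0.2756)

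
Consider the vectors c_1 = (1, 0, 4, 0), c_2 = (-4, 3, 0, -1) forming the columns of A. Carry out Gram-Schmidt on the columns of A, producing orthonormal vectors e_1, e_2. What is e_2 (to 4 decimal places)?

e_1 = c_1/‖c_1‖ = (1, 0, 4, 0)/4.1231 = (0.2425, 0.0000, 0.9701, 0.0000).
r_{12} = e_1·c_2 = -0.9701.
u_2 = c_2 + 0.9701·e_1 = (-3.7647, 3.0000, 0.9412, -1.0000).
‖u_2‖ = 5.0059, so e_2 = (-0.7521, 0.5993, 0.1880, -0.1998).

e_2 = (-0.7521, 0.5993, 0.1880, -0.1998)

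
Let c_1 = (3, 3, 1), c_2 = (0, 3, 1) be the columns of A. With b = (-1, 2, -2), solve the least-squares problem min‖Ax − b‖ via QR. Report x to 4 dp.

x = (-0.3333, 0.7333)

q_1 = c_1/‖c_1‖ = (3, 3, 1)/4.3589 = (0.6882, 0.6882, 0.2294).
r_{12} = q_1·c_2 = 2.2942.
u_2 = c_2 − 2.2942·q_1 = (-1.5789, 1.4211, 0.4737).
‖u_2‖ = 2.1764, so q_2 = (-0.7255, 0.6529, 0.2176).
Qᵀb = (0.2294, 1.5960).
Back-substitute: x_2 = 1.5960/2.1764 = 0.7333.
x_1 = (0.2294 − 2.2942·0.7333)/4.3589 = -0.3333.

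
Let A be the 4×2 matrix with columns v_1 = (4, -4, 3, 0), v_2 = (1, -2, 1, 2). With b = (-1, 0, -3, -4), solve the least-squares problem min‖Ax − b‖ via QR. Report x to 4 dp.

v_1 = (4, -4, 3, 0); ‖v_1‖ = 6.4031, so q_1 = (0.6247, -0.6247, 0.4685, 0.0000).
q_1·v_2 = 0.6247·1 + (-0.6247)·(-2) + 0.4685·1 + 0.0000·2 = 2.3426.
u_2 = v_2 − 2.3426·q_1 = (-0.4634, -0.5366, -0.0976, 2.0000).
‖u_2‖ = 2.1242, so q_2 = (-0.2182, -0.2526, -0.0459, 0.9415).
Qᵀb = (-2.0303, -3.4102).
Back-substitute: x_2 = -3.4102/2.1242 = -1.6054.
x_1 = (-2.0303 − 2.3426·(-1.6054))/6.4031 = 0.2703.

x = (0.2703, -1.6054)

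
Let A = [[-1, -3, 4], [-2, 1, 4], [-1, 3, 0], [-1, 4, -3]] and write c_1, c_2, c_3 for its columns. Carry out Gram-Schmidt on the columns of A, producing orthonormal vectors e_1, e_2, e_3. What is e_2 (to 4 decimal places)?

c_1 = (-1, -2, -1, -1); ‖c_1‖ = 2.6458, so e_1 = (-0.3780, -0.7559, -0.3780, -0.3780).
e_1·c_2 = (-0.3780)·(-3) + (-0.7559)·1 + (-0.3780)·3 + (-0.3780)·4 = -2.2678.
u_2 = c_2 + 2.2678·e_1 = (-3.8571, -0.7143, 2.1429, 3.1429).
‖u_2‖ = 5.4642, so e_2 = (-0.7059, -0.1307, 0.3922, 0.5752).

e_2 = (-0.7059, -0.1307, 0.3922, 0.5752)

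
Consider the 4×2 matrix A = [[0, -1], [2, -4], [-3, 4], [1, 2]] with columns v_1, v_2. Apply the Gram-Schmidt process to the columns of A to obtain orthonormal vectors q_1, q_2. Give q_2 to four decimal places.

v_1 = (0, 2, -3, 1); ‖v_1‖ = 3.7417, so q_1 = (0.0000, 0.5345, -0.8018, 0.2673).
q_1·v_2 = 0.0000·(-1) + 0.5345·(-4) + (-0.8018)·4 + 0.2673·2 = -4.8107.
u_2 = v_2 + 4.8107·q_1 = (-1.0000, -1.4286, 0.1429, 3.2857).
‖u_2‖ = 3.7225, so q_2 = (-0.2686, -0.3838, 0.0384, 0.8827).

q_2 = (-0.2686, -0.3838, 0.0384, 0.8827)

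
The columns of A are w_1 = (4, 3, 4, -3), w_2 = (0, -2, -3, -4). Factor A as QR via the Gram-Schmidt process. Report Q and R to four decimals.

w_1 = (4, 3, 4, -3); ‖w_1‖ = 7.0711, so e_1 = (0.5657, 0.4243, 0.5657, -0.4243).
e_1·w_2 = 0.5657·0 + 0.4243·(-2) + 0.5657·(-3) + (-0.4243)·(-4) = -0.8485.
u_2 = w_2 + 0.8485·e_1 = (0.4800, -1.6400, -2.5200, -4.3600).
‖u_2‖ = 5.3179, so e_2 = (0.0903, -0.3084, -0.4739, -0.8199).

Q = [[0.5657, 0.0903], [0.4243, -0.3084], [0.5657, -0.4739], [-0.4243, -0.8199]], R = [[7.0711, -0.8485], [0.0000, 5.3179]]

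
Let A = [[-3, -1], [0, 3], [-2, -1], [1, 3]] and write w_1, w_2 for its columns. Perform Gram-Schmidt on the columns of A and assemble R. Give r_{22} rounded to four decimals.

r_{22} = 3.9279

e_1 = w_1/‖w_1‖ = (-3, 0, -2, 1)/3.7417 = (-0.8018, 0.0000, -0.5345, 0.2673).
r_{12} = e_1·w_2 = 2.1381.
u_2 = w_2 − 2.1381·e_1 = (0.7143, 3.0000, 0.1429, 2.4286).
r_{22} = ‖u_2‖ = 3.9279.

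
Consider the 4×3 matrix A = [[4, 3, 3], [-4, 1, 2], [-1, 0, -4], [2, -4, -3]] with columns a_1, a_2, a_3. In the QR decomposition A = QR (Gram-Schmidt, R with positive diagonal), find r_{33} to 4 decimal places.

q_1 = a_1/‖a_1‖ = (4, -4, -1, 2)/6.0828 = (0.6576, -0.6576, -0.1644, 0.3288).
r_{12} = q_1·a_2 = 0.0000.
u_2 = a_2 + 0.0000·q_1 = (3.0000, 1.0000, 0.0000, -4.0000).
‖u_2‖ = 5.0990, so q_2 = (0.5883, 0.1961, 0.0000, -0.7845).
r_{13} = q_1·a_3 = 0.3288; r_{23} = q_2·a_3 = 4.5107.
u_3 = a_3 − 0.3288·q_1 − 4.5107·q_2 = (0.1299, 1.3316, -3.9459, 0.4304).
r_{33} = ‖u_3‖ = 4.1888.

r_{33} = 4.1888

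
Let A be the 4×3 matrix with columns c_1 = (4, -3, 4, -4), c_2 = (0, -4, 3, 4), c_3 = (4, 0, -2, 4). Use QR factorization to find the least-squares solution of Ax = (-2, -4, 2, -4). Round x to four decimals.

q_1 = c_1/‖c_1‖ = (4, -3, 4, -4)/7.5498 = (0.5298, -0.3974, 0.5298, -0.5298).
r_{12} = q_1·c_2 = 1.0596.
u_2 = c_2 − 1.0596·q_1 = (-0.5614, -3.5789, 2.4386, 4.5614).
‖u_2‖ = 6.3148, so q_2 = (-0.0889, -0.5668, 0.3862, 0.7223).
r_{13} = q_1·c_3 = -1.0596; r_{23} = q_2·c_3 = 1.7614.
u_3 = c_3 + 1.0596·q_1 − 1.7614·q_2 = (4.7180, 0.5772, -2.1188, 2.1663).
‖u_3‖ = 5.6369, so q_3 = (0.8370, 0.1024, -0.3759, 0.3843).
Qᵀb = (3.7087, 0.3278, -4.3725).
Back-substitute: x_3 = -4.3725/5.6369 = -0.7757.
x_2 = (0.3278 − 1.7614·(-0.7757))/6.3148 = 0.2683.
x_1 = (3.7087 − 1.0596·0.2683 + 1.0596·(-0.7757))/7.5498 = 0.3447.

x = (0.3447, 0.2683, -0.7757)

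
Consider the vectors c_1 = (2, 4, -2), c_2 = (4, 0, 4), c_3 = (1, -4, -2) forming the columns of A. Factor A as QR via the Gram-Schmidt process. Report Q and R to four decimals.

Q = [[0.4082, 0.7071, 0.5774], [0.8165, 0.0000, -0.5774], [-0.4082, 0.7071, -0.5774]], R = [[4.8990, 0.0000, -2.0412], [0.0000, 5.6569, -0.7071], [0.0000, 0.0000, 4.0415]]

c_1 = (2, 4, -2); ‖c_1‖ = 4.8990, so e_1 = (0.4082, 0.8165, -0.4082).
e_1·c_2 = 0.4082·4 + 0.8165·0 + (-0.4082)·4 = 0.0000.
u_2 = c_2 + 0.0000·e_1 = (4.0000, 0.0000, 4.0000).
‖u_2‖ = 5.6569, so e_2 = (0.7071, 0.0000, 0.7071).
e_1·c_3 = 0.4082·1 + 0.8165·(-4) + (-0.4082)·(-2) = -2.0412; e_2·c_3 = 0.7071·1 + 0.0000·(-4) + 0.7071·(-2) = -0.7071.
u_3 = c_3 + 2.0412·e_1 + 0.7071·e_2 = (2.3333, -2.3333, -2.3333).
‖u_3‖ = 4.0415, so e_3 = (0.5774, -0.5774, -0.5774).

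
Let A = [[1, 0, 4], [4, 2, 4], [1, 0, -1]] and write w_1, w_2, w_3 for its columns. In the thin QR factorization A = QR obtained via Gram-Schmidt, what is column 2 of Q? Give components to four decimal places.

q_2 = (-0.6667, 0.3333, -0.6667)

w_1 = (1, 4, 1); ‖w_1‖ = 4.2426, so q_1 = (0.2357, 0.9428, 0.2357).
q_1·w_2 = 0.2357·0 + 0.9428·2 + 0.2357·0 = 1.8856.
u_2 = w_2 − 1.8856·q_1 = (-0.4444, 0.2222, -0.4444).
‖u_2‖ = 0.6667, so q_2 = (-0.6667, 0.3333, -0.6667).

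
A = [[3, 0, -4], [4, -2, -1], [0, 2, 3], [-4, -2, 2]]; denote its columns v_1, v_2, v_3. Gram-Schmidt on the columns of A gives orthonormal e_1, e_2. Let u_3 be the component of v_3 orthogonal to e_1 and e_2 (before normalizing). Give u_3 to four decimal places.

v_1 = (3, 4, 0, -4); ‖v_1‖ = 6.4031, so e_1 = (0.4685, 0.6247, 0.0000, -0.6247).
e_1·v_2 = 0.4685·0 + 0.6247·(-2) + 0.0000·2 + (-0.6247)·(-2) = 0.0000.
u_2 = v_2 + 0.0000·e_1 = (0.0000, -2.0000, 2.0000, -2.0000).
‖u_2‖ = 3.4641, so e_2 = (0.0000, -0.5774, 0.5774, -0.5774).
e_1·v_3 = 0.4685·(-4) + 0.6247·(-1) + 0.0000·3 + (-0.6247)·2 = -3.7482; e_2·v_3 = 0.0000·(-4) + (-0.5774)·(-1) + 0.5774·3 + (-0.5774)·2 = 1.1547.
u_3 = v_3 + 3.7482·e_1 − 1.1547·e_2 = (-2.2439, 2.0081, 2.3333, 0.3252).

u_3 = (-2.2439, 2.0081, 2.3333, 0.3252)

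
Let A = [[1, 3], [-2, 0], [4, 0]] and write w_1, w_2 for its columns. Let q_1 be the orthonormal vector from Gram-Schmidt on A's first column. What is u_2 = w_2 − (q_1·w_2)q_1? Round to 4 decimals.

w_1 = (1, -2, 4); ‖w_1‖ = 4.5826, so q_1 = (0.2182, -0.4364, 0.8729).
q_1·w_2 = 0.2182·3 + (-0.4364)·0 + 0.8729·0 = 0.6547.
u_2 = w_2 − 0.6547·q_1 = (2.8571, 0.2857, -0.5714).

u_2 = (2.8571, 0.2857, -0.5714)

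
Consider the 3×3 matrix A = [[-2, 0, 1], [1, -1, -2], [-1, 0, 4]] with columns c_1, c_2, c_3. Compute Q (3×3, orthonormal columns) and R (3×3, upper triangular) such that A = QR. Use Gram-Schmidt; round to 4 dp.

c_1 = (-2, 1, -1); ‖c_1‖ = 2.4495, so q_1 = (-0.8165, 0.4082, -0.4082).
q_1·c_2 = (-0.8165)·0 + 0.4082·(-1) + (-0.4082)·0 = -0.4082.
u_2 = c_2 + 0.4082·q_1 = (-0.3333, -0.8333, -0.1667).
‖u_2‖ = 0.9129, so q_2 = (-0.3651, -0.9129, -0.1826).
q_1·c_3 = (-0.8165)·1 + 0.4082·(-2) + (-0.4082)·4 = -3.2660; q_2·c_3 = (-0.3651)·1 + (-0.9129)·(-2) + (-0.1826)·4 = 0.7303.
u_3 = c_3 + 3.2660·q_1 − 0.7303·q_2 = (-1.4000, 0.0000, 2.8000).
‖u_3‖ = 3.1305, so q_3 = (-0.4472, 0.0000, 0.8944).

Q = [[-0.8165, -0.3651, -0.4472], [0.4082, -0.9129, 0.0000], [-0.4082, -0.1826, 0.8944]], R = [[2.4495, -0.4082, -3.2660], [0.0000, 0.9129, 0.7303], [0.0000, 0.0000, 3.1305]]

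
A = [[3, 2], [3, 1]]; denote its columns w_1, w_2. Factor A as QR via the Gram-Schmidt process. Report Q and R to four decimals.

q_1 = w_1/‖w_1‖ = (3, 3)/4.2426 = (0.7071, 0.7071).
r_{12} = q_1·w_2 = 2.1213.
u_2 = w_2 − 2.1213·q_1 = (0.5000, -0.5000).
‖u_2‖ = 0.7071, so q_2 = (0.7071, -0.7071).

Q = [[0.7071, 0.7071], [0.7071, -0.7071]], R = [[4.2426, 2.1213], [0.0000, 0.7071]]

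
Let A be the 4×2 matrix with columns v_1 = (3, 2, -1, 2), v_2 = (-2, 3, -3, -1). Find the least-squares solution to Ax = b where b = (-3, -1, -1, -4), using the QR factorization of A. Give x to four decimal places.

v_1 = (3, 2, -1, 2); ‖v_1‖ = 4.2426, so q_1 = (0.7071, 0.4714, -0.2357, 0.4714).
q_1·v_2 = 0.7071·(-2) + 0.4714·3 + (-0.2357)·(-3) + 0.4714·(-1) = 0.2357.
u_2 = v_2 − 0.2357·q_1 = (-2.1667, 2.8889, -2.9444, -1.1111).
‖u_2‖ = 4.7900, so q_2 = (-0.4523, 0.6031, -0.6147, -0.2320).
Qᵀb = (-4.2426, 2.2964).
Back-substitute: x_2 = 2.2964/4.7900 = 0.4794.
x_1 = (-4.2426 − 0.2357·0.4794)/4.2426 = -1.0266.

x = (-1.0266, 0.4794)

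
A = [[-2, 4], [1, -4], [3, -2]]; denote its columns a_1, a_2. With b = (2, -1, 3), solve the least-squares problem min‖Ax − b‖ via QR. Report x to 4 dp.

x = (1.4000, 0.8667)

a_1 = (-2, 1, 3); ‖a_1‖ = 3.7417, so e_1 = (-0.5345, 0.2673, 0.8018).
e_1·a_2 = (-0.5345)·4 + 0.2673·(-4) + 0.8018·(-2) = -4.8107.
u_2 = a_2 + 4.8107·e_1 = (1.4286, -2.7143, 1.8571).
‖u_2‖ = 3.5857, so e_2 = (0.3984, -0.7570, 0.5179).
Qᵀb = (1.0690, 3.1076).
Back-substitute: x_2 = 3.1076/3.5857 = 0.8667.
x_1 = (1.0690 + 4.8107·0.8667)/3.7417 = 1.4000.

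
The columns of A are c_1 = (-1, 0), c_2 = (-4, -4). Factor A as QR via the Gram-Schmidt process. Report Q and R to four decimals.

q_1 = c_1/‖c_1‖ = (-1, 0)/1.0000 = (-1.0000, 0.0000).
r_{12} = q_1·c_2 = 4.0000.
u_2 = c_2 − 4.0000·q_1 = (0.0000, -4.0000).
‖u_2‖ = 4.0000, so q_2 = (0.0000, -1.0000).

Q = [[-1.0000, 0.0000], [0.0000, -1.0000]], R = [[1.0000, 4.0000], [0.0000, 4.0000]]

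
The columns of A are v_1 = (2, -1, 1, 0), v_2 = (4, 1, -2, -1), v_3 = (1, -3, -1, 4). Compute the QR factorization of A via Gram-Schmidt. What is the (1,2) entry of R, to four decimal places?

r_{12} = 2.0412

e_1 = v_1/‖v_1‖ = (2, -1, 1, 0)/2.4495 = (0.8165, -0.4082, 0.4082, 0.0000).
r_{12} = e_1·v_2 = 2.0412.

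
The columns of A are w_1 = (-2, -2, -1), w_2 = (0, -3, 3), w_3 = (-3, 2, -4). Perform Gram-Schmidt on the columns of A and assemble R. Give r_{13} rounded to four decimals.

w_1 = (-2, -2, -1); ‖w_1‖ = 3.0000, so q_1 = (-0.6667, -0.6667, -0.3333).
r_{13} = q_1·w_3 = 2.0000.

r_{13} = 2.0000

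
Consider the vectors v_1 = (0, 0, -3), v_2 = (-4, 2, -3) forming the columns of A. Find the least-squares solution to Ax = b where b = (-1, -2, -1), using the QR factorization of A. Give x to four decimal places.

x = (0.3333, 0.0000)

v_1 = (0, 0, -3); ‖v_1‖ = 3.0000, so e_1 = (0.0000, 0.0000, -1.0000).
e_1·v_2 = 0.0000·(-4) + 0.0000·2 + (-1.0000)·(-3) = 3.0000.
u_2 = v_2 − 3.0000·e_1 = (-4.0000, 2.0000, 0.0000).
‖u_2‖ = 4.4721, so e_2 = (-0.8944, 0.4472, 0.0000).
Qᵀb = (1.0000, 0.0000).
Back-substitute: x_2 = 0.0000/4.4721 = 0.0000.
x_1 = (1.0000 − 3.0000·0.0000)/3.0000 = 0.3333.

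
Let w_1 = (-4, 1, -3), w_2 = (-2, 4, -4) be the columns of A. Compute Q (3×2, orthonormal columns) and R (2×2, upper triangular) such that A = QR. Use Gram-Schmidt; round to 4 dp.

w_1 = (-4, 1, -3); ‖w_1‖ = 5.0990, so e_1 = (-0.7845, 0.1961, -0.5883).
e_1·w_2 = (-0.7845)·(-2) + 0.1961·4 + (-0.5883)·(-4) = 4.7068.
u_2 = w_2 − 4.7068·e_1 = (1.6923, 3.0769, -1.2308).
‖u_2‖ = 3.7210, so e_2 = (0.4548, 0.8269, -0.3308).

Q = [[-0.7845, 0.4548], [0.1961, 0.8269], [-0.5883, -0.3308]], R = [[5.0990, 4.7068], [0.0000, 3.7210]]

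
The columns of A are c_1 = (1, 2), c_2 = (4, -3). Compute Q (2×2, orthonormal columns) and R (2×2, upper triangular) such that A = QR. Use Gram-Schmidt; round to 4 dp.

Q = [[0.4472, 0.8944], [0.8944, -0.4472]], R = [[2.2361, -0.8944], [0.0000, 4.9193]]

c_1 = (1, 2); ‖c_1‖ = 2.2361, so e_1 = (0.4472, 0.8944).
e_1·c_2 = 0.4472·4 + 0.8944·(-3) = -0.8944.
u_2 = c_2 + 0.8944·e_1 = (4.4000, -2.2000).
‖u_2‖ = 4.9193, so e_2 = (0.8944, -0.4472).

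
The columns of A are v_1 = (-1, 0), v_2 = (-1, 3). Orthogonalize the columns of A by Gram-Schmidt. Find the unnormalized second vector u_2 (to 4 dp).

u_2 = (0.0000, 3.0000)

v_1 = (-1, 0); ‖v_1‖ = 1.0000, so e_1 = (-1.0000, 0.0000).
e_1·v_2 = (-1.0000)·(-1) + 0.0000·3 = 1.0000.
u_2 = v_2 − 1.0000·e_1 = (0.0000, 3.0000).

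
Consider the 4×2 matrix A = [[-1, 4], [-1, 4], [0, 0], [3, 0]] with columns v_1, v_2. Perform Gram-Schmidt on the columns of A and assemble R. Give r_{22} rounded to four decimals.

v_1 = (-1, -1, 0, 3); ‖v_1‖ = 3.3166, so e_1 = (-0.3015, -0.3015, 0.0000, 0.9045).
e_1·v_2 = (-0.3015)·4 + (-0.3015)·4 + 0.0000·0 + 0.9045·0 = -2.4121.
u_2 = v_2 + 2.4121·e_1 = (3.2727, 3.2727, 0.0000, 2.1818).
r_{22} = ‖u_2‖ = 5.1168.

r_{22} = 5.1168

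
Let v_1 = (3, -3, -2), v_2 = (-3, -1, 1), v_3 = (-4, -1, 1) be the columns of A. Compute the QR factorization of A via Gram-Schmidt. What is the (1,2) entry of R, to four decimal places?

r_{12} = -1.7056

v_1 = (3, -3, -2); ‖v_1‖ = 4.6904, so q_1 = (0.6396, -0.6396, -0.4264).
r_{12} = q_1·v_2 = -1.7056.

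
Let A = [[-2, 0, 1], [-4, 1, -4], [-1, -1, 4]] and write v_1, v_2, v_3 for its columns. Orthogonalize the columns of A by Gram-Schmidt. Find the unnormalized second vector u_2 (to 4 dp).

q_1 = v_1/‖v_1‖ = (-2, -4, -1)/4.5826 = (-0.4364, -0.8729, -0.2182).
r_{12} = q_1·v_2 = -0.6547.
u_2 = v_2 + 0.6547·q_1 = (-0.2857, 0.4286, -1.1429).

u_2 = (-0.2857, 0.4286, -1.1429)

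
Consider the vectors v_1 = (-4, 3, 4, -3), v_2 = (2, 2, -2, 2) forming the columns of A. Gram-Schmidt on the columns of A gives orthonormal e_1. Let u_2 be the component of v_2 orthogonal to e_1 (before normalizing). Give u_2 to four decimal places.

v_1 = (-4, 3, 4, -3); ‖v_1‖ = 7.0711, so e_1 = (-0.5657, 0.4243, 0.5657, -0.4243).
e_1·v_2 = (-0.5657)·2 + 0.4243·2 + 0.5657·(-2) + (-0.4243)·2 = -2.2627.
u_2 = v_2 + 2.2627·e_1 = (0.7200, 2.9600, -0.7200, 1.0400).

u_2 = (0.7200, 2.9600, -0.7200, 1.0400)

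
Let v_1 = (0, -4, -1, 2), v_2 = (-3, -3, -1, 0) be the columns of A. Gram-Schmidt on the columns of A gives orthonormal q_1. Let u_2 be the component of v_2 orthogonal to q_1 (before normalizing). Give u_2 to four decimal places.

q_1 = v_1/‖v_1‖ = (0, -4, -1, 2)/4.5826 = (0.0000, -0.8729, -0.2182, 0.4364).
r_{12} = q_1·v_2 = 2.8368.
u_2 = v_2 − 2.8368·q_1 = (-3.0000, -0.5238, -0.3810, -1.2381).

u_2 = (-3.0000, -0.5238, -0.3810, -1.2381)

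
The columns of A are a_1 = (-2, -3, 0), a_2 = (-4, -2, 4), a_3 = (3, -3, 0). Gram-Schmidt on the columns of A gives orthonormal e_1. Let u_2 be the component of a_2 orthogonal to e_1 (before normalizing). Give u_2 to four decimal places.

e_1 = a_1/‖a_1‖ = (-2, -3, 0)/3.6056 = (-0.5547, -0.8321, 0.0000).
r_{12} = e_1·a_2 = 3.8829.
u_2 = a_2 − 3.8829·e_1 = (-1.8462, 1.2308, 4.0000).

u_2 = (-1.8462, 1.2308, 4.0000)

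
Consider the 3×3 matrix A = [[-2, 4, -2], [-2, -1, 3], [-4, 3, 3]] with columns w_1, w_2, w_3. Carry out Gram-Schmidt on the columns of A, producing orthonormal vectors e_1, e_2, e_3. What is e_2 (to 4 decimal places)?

e_2 = (0.7071, -0.7071, 0.0000)

w_1 = (-2, -2, -4); ‖w_1‖ = 4.8990, so e_1 = (-0.4082, -0.4082, -0.8165).
e_1·w_2 = (-0.4082)·4 + (-0.4082)·(-1) + (-0.8165)·3 = -3.6742.
u_2 = w_2 + 3.6742·e_1 = (2.5000, -2.5000, 0.0000).
‖u_2‖ = 3.5355, so e_2 = (0.7071, -0.7071, 0.0000).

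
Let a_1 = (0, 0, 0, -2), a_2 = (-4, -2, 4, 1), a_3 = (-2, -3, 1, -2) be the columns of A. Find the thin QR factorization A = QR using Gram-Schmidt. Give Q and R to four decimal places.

e_1 = a_1/‖a_1‖ = (0, 0, 0, -2)/2.0000 = (0.0000, 0.0000, 0.0000, -1.0000).
r_{12} = e_1·a_2 = -1.0000.
u_2 = a_2 + 1.0000·e_1 = (-4.0000, -2.0000, 4.0000, 0.0000).
‖u_2‖ = 6.0000, so e_2 = (-0.6667, -0.3333, 0.6667, 0.0000).
r_{13} = e_1·a_3 = 2.0000; r_{23} = e_2·a_3 = 3.0000.
u_3 = a_3 − 2.0000·e_1 − 3.0000·e_2 = (0.0000, -2.0000, -1.0000, 0.0000).
‖u_3‖ = 2.2361, so e_3 = (0.0000, -0.8944, -0.4472, 0.0000).

Q = [[0.0000, -0.6667, 0.0000], [0.0000, -0.3333, -0.8944], [0.0000, 0.6667, -0.4472], [-1.0000, 0.0000, 0.0000]], R = [[2.0000, -1.0000, 2.0000], [0.0000, 6.0000, 3.0000], [0.0000, 0.0000, 2.2361]]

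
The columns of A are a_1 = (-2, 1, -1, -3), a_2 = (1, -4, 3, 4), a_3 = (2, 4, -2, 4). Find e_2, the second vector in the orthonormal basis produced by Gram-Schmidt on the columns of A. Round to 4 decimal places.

e_2 = (-0.5071, -0.7325, 0.4507, -0.0563)

a_1 = (-2, 1, -1, -3); ‖a_1‖ = 3.8730, so e_1 = (-0.5164, 0.2582, -0.2582, -0.7746).
e_1·a_2 = (-0.5164)·1 + 0.2582·(-4) + (-0.2582)·3 + (-0.7746)·4 = -5.4222.
u_2 = a_2 + 5.4222·e_1 = (-1.8000, -2.6000, 1.6000, -0.2000).
‖u_2‖ = 3.5496, so e_2 = (-0.5071, -0.7325, 0.4507, -0.0563).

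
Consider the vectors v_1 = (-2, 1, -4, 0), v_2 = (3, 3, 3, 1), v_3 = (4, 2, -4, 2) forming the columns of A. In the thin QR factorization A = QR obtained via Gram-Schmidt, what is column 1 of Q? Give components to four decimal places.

e_1 = (-0.4364, 0.2182, -0.8729, 0.0000)

e_1 = v_1/‖v_1‖ = (-2, 1, -4, 0)/4.5826 = (-0.4364, 0.2182, -0.8729, 0.0000).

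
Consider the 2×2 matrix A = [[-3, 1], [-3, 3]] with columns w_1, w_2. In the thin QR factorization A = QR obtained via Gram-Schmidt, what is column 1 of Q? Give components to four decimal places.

w_1 = (-3, -3); ‖w_1‖ = 4.2426, so e_1 = (-0.7071, -0.7071).

e_1 = (-0.7071, -0.7071)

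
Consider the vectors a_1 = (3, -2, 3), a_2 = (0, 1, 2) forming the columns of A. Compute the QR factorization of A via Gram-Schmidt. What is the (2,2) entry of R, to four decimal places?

r_{22} = 2.0671

q_1 = a_1/‖a_1‖ = (3, -2, 3)/4.6904 = (0.6396, -0.4264, 0.6396).
r_{12} = q_1·a_2 = 0.8528.
u_2 = a_2 − 0.8528·q_1 = (-0.5455, 1.3636, 1.4545).
r_{22} = ‖u_2‖ = 2.0671.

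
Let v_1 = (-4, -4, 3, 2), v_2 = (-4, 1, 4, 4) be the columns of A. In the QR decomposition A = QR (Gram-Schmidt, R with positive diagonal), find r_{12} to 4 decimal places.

v_1 = (-4, -4, 3, 2); ‖v_1‖ = 6.7082, so e_1 = (-0.5963, -0.5963, 0.4472, 0.2981).
r_{12} = e_1·v_2 = 4.7703.

r_{12} = 4.7703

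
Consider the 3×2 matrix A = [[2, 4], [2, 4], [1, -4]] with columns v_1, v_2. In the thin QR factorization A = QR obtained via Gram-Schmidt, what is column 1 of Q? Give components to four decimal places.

q_1 = (0.6667, 0.6667, 0.3333)

q_1 = v_1/‖v_1‖ = (2, 2, 1)/3.0000 = (0.6667, 0.6667, 0.3333).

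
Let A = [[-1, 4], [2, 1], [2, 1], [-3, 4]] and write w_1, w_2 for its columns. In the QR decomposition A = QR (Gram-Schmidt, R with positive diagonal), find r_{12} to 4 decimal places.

w_1 = (-1, 2, 2, -3); ‖w_1‖ = 4.2426, so q_1 = (-0.2357, 0.4714, 0.4714, -0.7071).
r_{12} = q_1·w_2 = -2.8284.

r_{12} = -2.8284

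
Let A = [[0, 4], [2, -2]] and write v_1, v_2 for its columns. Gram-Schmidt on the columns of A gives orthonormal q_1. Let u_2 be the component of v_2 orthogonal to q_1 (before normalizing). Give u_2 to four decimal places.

q_1 = v_1/‖v_1‖ = (0, 2)/2.0000 = (0.0000, 1.0000).
r_{12} = q_1·v_2 = -2.0000.
u_2 = v_2 + 2.0000·q_1 = (4.0000, 0.0000).

u_2 = (4.0000, 0.0000)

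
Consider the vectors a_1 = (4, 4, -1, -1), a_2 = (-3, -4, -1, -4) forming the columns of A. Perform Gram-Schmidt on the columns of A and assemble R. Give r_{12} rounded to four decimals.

a_1 = (4, 4, -1, -1); ‖a_1‖ = 5.8310, so e_1 = (0.6860, 0.6860, -0.1715, -0.1715).
r_{12} = e_1·a_2 = -3.9445.

r_{12} = -3.9445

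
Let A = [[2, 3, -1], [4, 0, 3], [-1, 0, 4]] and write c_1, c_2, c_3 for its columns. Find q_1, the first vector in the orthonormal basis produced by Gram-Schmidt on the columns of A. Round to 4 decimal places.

c_1 = (2, 4, -1); ‖c_1‖ = 4.5826, so q_1 = (0.4364, 0.8729, -0.2182).

q_1 = (0.4364, 0.8729, -0.2182)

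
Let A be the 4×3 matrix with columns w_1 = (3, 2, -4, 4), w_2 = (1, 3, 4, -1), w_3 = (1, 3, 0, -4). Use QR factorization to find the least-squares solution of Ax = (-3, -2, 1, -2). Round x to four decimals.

w_1 = (3, 2, -4, 4); ‖w_1‖ = 6.7082, so q_1 = (0.4472, 0.2981, -0.5963, 0.5963).
q_1·w_2 = 0.4472·1 + 0.2981·3 + (-0.5963)·4 + 0.5963·(-1) = -1.6398.
u_2 = w_2 + 1.6398·q_1 = (1.7333, 3.4889, 3.0222, -0.0222).
‖u_2‖ = 4.9306, so q_2 = (0.3515, 0.7076, 0.6129, -0.0045).
q_1·w_3 = 0.4472·1 + 0.2981·3 + (-0.5963)·0 + 0.5963·(-4) = -1.0435; q_2·w_3 = 0.3515·1 + 0.7076·3 + 0.6129·0 + (-0.0045)·(-4) = 2.4924.
u_3 = w_3 + 1.0435·q_1 − 2.4924·q_2 = (0.5905, 1.5475, -2.1499, -3.3665).
‖u_3‖ = 4.3243, so q_3 = (0.1366, 0.3579, -0.4972, -0.7785).
Qᵀb = (-3.7268, -1.8479, -0.0655).
Back-substitute: x_3 = -0.0655/4.3243 = -0.0152.
x_2 = (-1.8479 − 2.4924·(-0.0152))/4.9306 = -0.3671.
x_1 = (-3.7268 + 1.6398·(-0.3671) + 1.0435·(-0.0152))/6.7082 = -0.6477.

x = (-0.6477, -0.3671, -0.0152)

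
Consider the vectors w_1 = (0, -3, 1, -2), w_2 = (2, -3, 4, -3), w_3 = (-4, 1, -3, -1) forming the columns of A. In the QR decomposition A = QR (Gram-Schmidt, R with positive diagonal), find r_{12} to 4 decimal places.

r_{12} = 5.0780

w_1 = (0, -3, 1, -2); ‖w_1‖ = 3.7417, so e_1 = (0.0000, -0.8018, 0.2673, -0.5345).
r_{12} = e_1·w_2 = 5.0780.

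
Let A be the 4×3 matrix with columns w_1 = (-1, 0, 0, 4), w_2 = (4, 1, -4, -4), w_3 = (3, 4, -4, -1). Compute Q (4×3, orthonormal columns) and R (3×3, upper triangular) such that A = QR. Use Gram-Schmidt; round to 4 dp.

Q = [[-0.2425, 0.5595, -0.1646], [0.0000, 0.1981, 0.9780], [0.0000, -0.7926, 0.1211], [0.9701, 0.1399, -0.0411]], R = [[4.1231, -4.8507, -1.6977], [0.0000, 5.0468, 5.5014], [0.0000, 0.0000, 2.9753]]

e_1 = w_1/‖w_1‖ = (-1, 0, 0, 4)/4.1231 = (-0.2425, 0.0000, 0.0000, 0.9701).
r_{12} = e_1·w_2 = -4.8507.
u_2 = w_2 + 4.8507·e_1 = (2.8235, 1.0000, -4.0000, 0.7059).
‖u_2‖ = 5.0468, so e_2 = (0.5595, 0.1981, -0.7926, 0.1399).
r_{13} = e_1·w_3 = -1.6977; r_{23} = e_2·w_3 = 5.5014.
u_3 = w_3 + 1.6977·e_1 − 5.5014·e_2 = (-0.4896, 2.9099, 0.3603, -0.1224).
‖u_3‖ = 2.9753, so e_3 = (-0.1646, 0.9780, 0.1211, -0.0411).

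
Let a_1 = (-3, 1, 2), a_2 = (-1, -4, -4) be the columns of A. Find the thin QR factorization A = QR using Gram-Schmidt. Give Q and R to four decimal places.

Q = [[-0.8018, -0.5614], [0.2673, -0.6435], [0.5345, -0.5203]], R = [[3.7417, -2.4054], [0.0000, 5.2167]]

a_1 = (-3, 1, 2); ‖a_1‖ = 3.7417, so e_1 = (-0.8018, 0.2673, 0.5345).
e_1·a_2 = (-0.8018)·(-1) + 0.2673·(-4) + 0.5345·(-4) = -2.4054.
u_2 = a_2 + 2.4054·e_1 = (-2.9286, -3.3571, -2.7143).
‖u_2‖ = 5.2167, so e_2 = (-0.5614, -0.6435, -0.5203).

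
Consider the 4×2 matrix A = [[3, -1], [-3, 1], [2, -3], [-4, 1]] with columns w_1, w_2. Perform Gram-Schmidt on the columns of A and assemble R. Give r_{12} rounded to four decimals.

r_{12} = -2.5955

w_1 = (3, -3, 2, -4); ‖w_1‖ = 6.1644, so q_1 = (0.4867, -0.4867, 0.3244, -0.6489).
r_{12} = q_1·w_2 = -2.5955.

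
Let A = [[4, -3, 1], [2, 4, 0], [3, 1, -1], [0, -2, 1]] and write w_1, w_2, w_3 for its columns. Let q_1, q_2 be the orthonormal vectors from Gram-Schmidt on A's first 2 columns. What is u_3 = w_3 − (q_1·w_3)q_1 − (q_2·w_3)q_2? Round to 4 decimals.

w_1 = (4, 2, 3, 0); ‖w_1‖ = 5.3852, so q_1 = (0.7428, 0.3714, 0.5571, 0.0000).
q_1·w_2 = 0.7428·(-3) + 0.3714·4 + 0.5571·1 + 0.0000·(-2) = -0.1857.
u_2 = w_2 + 0.1857·q_1 = (-2.8621, 4.0690, 1.1034, -2.0000).
‖u_2‖ = 5.4741, so q_2 = (-0.5228, 0.7433, 0.2016, -0.3654).
q_1·w_3 = 0.7428·1 + 0.3714·0 + 0.5571·(-1) + 0.0000·1 = 0.1857; q_2·w_3 = (-0.5228)·1 + 0.7433·0 + 0.2016·(-1) + (-0.3654)·1 = -1.0898.
u_3 = w_3 − 0.1857·q_1 + 1.0898·q_2 = (0.2923, 0.7411, -0.8838, 0.6018).

u_3 = (0.2923, 0.7411, -0.8838, 0.6018)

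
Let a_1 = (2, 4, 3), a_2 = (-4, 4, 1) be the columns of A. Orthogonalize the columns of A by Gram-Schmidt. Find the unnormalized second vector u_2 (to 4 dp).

u_2 = (-4.7586, 2.4828, -0.1379)

q_1 = a_1/‖a_1‖ = (2, 4, 3)/5.3852 = (0.3714, 0.7428, 0.5571).
r_{12} = q_1·a_2 = 2.0426.
u_2 = a_2 − 2.0426·q_1 = (-4.7586, 2.4828, -0.1379).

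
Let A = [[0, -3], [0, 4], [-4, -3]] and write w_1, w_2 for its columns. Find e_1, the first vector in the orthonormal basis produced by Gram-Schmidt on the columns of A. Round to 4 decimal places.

e_1 = w_1/‖w_1‖ = (0, 0, -4)/4.0000 = (0.0000, 0.0000, -1.0000).

e_1 = (0.0000, 0.0000, -1.0000)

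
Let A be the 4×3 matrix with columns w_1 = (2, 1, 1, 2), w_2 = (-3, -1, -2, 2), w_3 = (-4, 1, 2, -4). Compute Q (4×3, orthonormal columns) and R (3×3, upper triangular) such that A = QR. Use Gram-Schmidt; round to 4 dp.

w_1 = (2, 1, 1, 2); ‖w_1‖ = 3.1623, so q_1 = (0.6325, 0.3162, 0.3162, 0.6325).
q_1·w_2 = 0.6325·(-3) + 0.3162·(-1) + 0.3162·(-2) + 0.6325·2 = -1.5811.
u_2 = w_2 + 1.5811·q_1 = (-2.0000, -0.5000, -1.5000, 3.0000).
‖u_2‖ = 3.9370, so q_2 = (-0.5080, -0.1270, -0.3810, 0.7620).
q_1·w_3 = 0.6325·(-4) + 0.3162·1 + 0.3162·2 + 0.6325·(-4) = -4.1110; q_2·w_3 = (-0.5080)·(-4) + (-0.1270)·1 + (-0.3810)·2 + 0.7620·(-4) = -1.9050.
u_3 = w_3 + 4.1110·q_1 + 1.9050·q_2 = (-2.3677, 2.0581, 2.5742, 0.0516).
‖u_3‖ = 4.0584, so q_3 = (-0.5834, 0.5071, 0.6343, 0.0127).

Q = [[0.6325, -0.5080, -0.5834], [0.3162, -0.1270, 0.5071], [0.3162, -0.3810, 0.6343], [0.6325, 0.7620, 0.0127]], R = [[3.1623, -1.5811, -4.1110], [0.0000, 3.9370, -1.9050], [0.0000, 0.0000, 4.0584]]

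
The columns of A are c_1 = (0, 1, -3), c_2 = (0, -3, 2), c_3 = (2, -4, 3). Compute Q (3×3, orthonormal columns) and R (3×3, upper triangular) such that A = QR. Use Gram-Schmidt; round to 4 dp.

Q = [[0.0000, 0.0000, 1.0000], [0.3162, -0.9487, 0.0000], [-0.9487, -0.3162, 0.0000]], R = [[3.1623, -2.8460, -4.1110], [0.0000, 2.2136, 2.8460], [0.0000, 0.0000, 2.0000]]

c_1 = (0, 1, -3); ‖c_1‖ = 3.1623, so e_1 = (0.0000, 0.3162, -0.9487).
e_1·c_2 = 0.0000·0 + 0.3162·(-3) + (-0.9487)·2 = -2.8460.
u_2 = c_2 + 2.8460·e_1 = (0.0000, -2.1000, -0.7000).
‖u_2‖ = 2.2136, so e_2 = (0.0000, -0.9487, -0.3162).
e_1·c_3 = 0.0000·2 + 0.3162·(-4) + (-0.9487)·3 = -4.1110; e_2·c_3 = 0.0000·2 + (-0.9487)·(-4) + (-0.3162)·3 = 2.8460.
u_3 = c_3 + 4.1110·e_1 − 2.8460·e_2 = (2.0000, 0.0000, 0.0000).
‖u_3‖ = 2.0000, so e_3 = (1.0000, 0.0000, 0.0000).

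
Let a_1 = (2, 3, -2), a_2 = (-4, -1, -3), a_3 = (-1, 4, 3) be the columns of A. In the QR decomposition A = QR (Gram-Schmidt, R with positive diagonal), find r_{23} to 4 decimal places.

q_1 = a_1/‖a_1‖ = (2, 3, -2)/4.1231 = (0.4851, 0.7276, -0.4851).
r_{12} = q_1·a_2 = -1.2127.
u_2 = a_2 + 1.2127·q_1 = (-3.4118, -0.1176, -3.5882).
‖u_2‖ = 4.9527, so q_2 = (-0.6889, -0.0238, -0.7245).
r_{23} = q_2·a_3 = -1.5796.

r_{23} = -1.5796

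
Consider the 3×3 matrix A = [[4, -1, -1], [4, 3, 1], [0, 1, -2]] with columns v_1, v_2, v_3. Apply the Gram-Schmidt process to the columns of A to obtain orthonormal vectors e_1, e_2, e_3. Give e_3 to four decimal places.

e_3 = (-0.2357, 0.2357, -0.9428)

e_1 = v_1/‖v_1‖ = (4, 4, 0)/5.6569 = (0.7071, 0.7071, 0.0000).
r_{12} = e_1·v_2 = 1.4142.
u_2 = v_2 − 1.4142·e_1 = (-2.0000, 2.0000, 1.0000).
‖u_2‖ = 3.0000, so e_2 = (-0.6667, 0.6667, 0.3333).
r_{13} = e_1·v_3 = 0.0000; r_{23} = e_2·v_3 = 0.6667.
u_3 = v_3 + 0.0000·e_1 − 0.6667·e_2 = (-0.5556, 0.5556, -2.2222).
‖u_3‖ = 2.3570, so e_3 = (-0.2357, 0.2357, -0.9428).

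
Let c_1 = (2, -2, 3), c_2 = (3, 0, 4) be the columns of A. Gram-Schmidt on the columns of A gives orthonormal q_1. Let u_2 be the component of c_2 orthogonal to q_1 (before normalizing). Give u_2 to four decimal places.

u_2 = (0.8824, 2.1176, 0.8235)

c_1 = (2, -2, 3); ‖c_1‖ = 4.1231, so q_1 = (0.4851, -0.4851, 0.7276).
q_1·c_2 = 0.4851·3 + (-0.4851)·0 + 0.7276·4 = 4.3656.
u_2 = c_2 − 4.3656·q_1 = (0.8824, 2.1176, 0.8235).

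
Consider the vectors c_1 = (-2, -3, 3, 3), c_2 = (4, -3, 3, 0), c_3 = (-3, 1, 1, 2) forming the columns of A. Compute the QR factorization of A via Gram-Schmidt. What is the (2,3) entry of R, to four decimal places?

r_{23} = -2.8609

q_1 = c_1/‖c_1‖ = (-2, -3, 3, 3)/5.5678 = (-0.3592, -0.5388, 0.5388, 0.5388).
r_{12} = q_1·c_2 = 1.7961.
u_2 = c_2 − 1.7961·q_1 = (4.6452, -2.0323, 2.0323, -0.9677).
‖u_2‖ = 5.5474, so q_2 = (0.8374, -0.3663, 0.3663, -0.1744).
r_{23} = q_2·c_3 = -2.8609.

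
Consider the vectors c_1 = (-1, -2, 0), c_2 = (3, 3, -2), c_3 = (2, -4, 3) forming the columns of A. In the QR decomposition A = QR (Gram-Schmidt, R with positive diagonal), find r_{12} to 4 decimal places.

r_{12} = -4.0249

c_1 = (-1, -2, 0); ‖c_1‖ = 2.2361, so e_1 = (-0.4472, -0.8944, 0.0000).
r_{12} = e_1·c_2 = -4.0249.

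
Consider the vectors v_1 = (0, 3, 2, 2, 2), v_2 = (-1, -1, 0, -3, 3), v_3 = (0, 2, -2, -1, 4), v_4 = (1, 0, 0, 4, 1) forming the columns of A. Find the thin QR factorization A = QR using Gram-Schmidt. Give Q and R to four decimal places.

Q = [[0.0000, -0.2260, 0.2110, 0.1384], [0.6547, -0.1292, 0.3708, -0.6457], [0.4364, 0.0646, -0.8666, -0.0747], [0.4364, -0.6135, 0.0582, 0.6061], [0.4364, 0.7427, 0.2522, 0.4370]], R = [[4.5826, -0.6547, 1.7457, 2.1822], [0.0000, 4.4240, 3.1969, -1.9375], [0.0000, 0.0000, 3.4253, 0.6961], [0.0000, 0.0000, 0.0000, 2.9999]]

v_1 = (0, 3, 2, 2, 2); ‖v_1‖ = 4.5826, so q_1 = (0.0000, 0.6547, 0.4364, 0.4364, 0.4364).
q_1·v_2 = 0.0000·(-1) + 0.6547·(-1) + 0.4364·0 + 0.4364·(-3) + 0.4364·3 = -0.6547.
u_2 = v_2 + 0.6547·q_1 = (-1.0000, -0.5714, 0.2857, -2.7143, 3.2857).
‖u_2‖ = 4.4240, so q_2 = (-0.2260, -0.1292, 0.0646, -0.6135, 0.7427).
q_1·v_3 = 0.0000·0 + 0.6547·2 + 0.4364·(-2) + 0.4364·(-1) + 0.4364·4 = 1.7457; q_2·v_3 = (-0.2260)·0 + (-0.1292)·2 + 0.0646·(-2) + (-0.6135)·(-1) + 0.7427·4 = 3.1969.
u_3 = v_3 − 1.7457·q_1 − 3.1969·q_2 = (0.7226, 1.2701, -2.9684, 0.1995, 0.8637).
‖u_3‖ = 3.4253, so q_3 = (0.2110, 0.3708, -0.8666, 0.0582, 0.2522).
q_1·v_4 = 0.0000·1 + 0.6547·0 + 0.4364·0 + 0.4364·4 + 0.4364·1 = 2.1822; q_2·v_4 = (-0.2260)·1 + (-0.1292)·0 + 0.0646·0 + (-0.6135)·4 + 0.7427·1 = -1.9375; q_3·v_4 = 0.2110·1 + 0.3708·0 + (-0.8666)·0 + 0.0582·4 + 0.2522·1 = 0.6961.
u_4 = v_4 − 2.1822·q_1 + 1.9375·q_2 − 0.6961·q_3 = (0.4152, -1.9370, -0.2240, 1.8183, 1.3111).
‖u_4‖ = 2.9999, so q_4 = (0.1384, -0.6457, -0.0747, 0.6061, 0.4370).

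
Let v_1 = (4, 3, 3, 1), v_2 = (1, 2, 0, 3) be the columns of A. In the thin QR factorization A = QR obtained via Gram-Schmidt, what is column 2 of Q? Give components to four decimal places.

e_2 = (-0.1604, 0.2925, -0.3679, 0.8680)

v_1 = (4, 3, 3, 1); ‖v_1‖ = 5.9161, so e_1 = (0.6761, 0.5071, 0.5071, 0.1690).
e_1·v_2 = 0.6761·1 + 0.5071·2 + 0.5071·0 + 0.1690·3 = 2.1974.
u_2 = v_2 − 2.1974·e_1 = (-0.4857, 0.8857, -1.1143, 2.6286).
‖u_2‖ = 3.0284, so e_2 = (-0.1604, 0.2925, -0.3679, 0.8680).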